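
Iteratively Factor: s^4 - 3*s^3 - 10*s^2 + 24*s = (s)*(s^3 - 3*s^2 - 10*s + 24) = s*(s - 2)*(s^2 - s - 12) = s*(s - 2)*(s + 3)*(s - 4)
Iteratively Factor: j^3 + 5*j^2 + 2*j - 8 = (j + 4)*(j^2 + j - 2) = (j + 2)*(j + 4)*(j - 1)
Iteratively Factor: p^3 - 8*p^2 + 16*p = (p)*(p^2 - 8*p + 16) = p*(p - 4)*(p - 4)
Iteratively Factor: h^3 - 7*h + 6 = (h + 3)*(h^2 - 3*h + 2) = (h - 2)*(h + 3)*(h - 1)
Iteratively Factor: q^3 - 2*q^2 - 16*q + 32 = (q + 4)*(q^2 - 6*q + 8) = (q - 2)*(q + 4)*(q - 4)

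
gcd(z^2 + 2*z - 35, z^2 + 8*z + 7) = z + 7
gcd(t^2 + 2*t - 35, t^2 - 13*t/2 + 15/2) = t - 5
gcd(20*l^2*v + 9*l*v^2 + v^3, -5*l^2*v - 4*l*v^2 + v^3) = v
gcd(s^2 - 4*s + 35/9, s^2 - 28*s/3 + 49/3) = s - 7/3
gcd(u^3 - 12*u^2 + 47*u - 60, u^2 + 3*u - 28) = u - 4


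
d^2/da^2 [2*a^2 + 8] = 4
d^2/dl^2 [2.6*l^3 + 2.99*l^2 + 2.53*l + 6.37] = 15.6*l + 5.98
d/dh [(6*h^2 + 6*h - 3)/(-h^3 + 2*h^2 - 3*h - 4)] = 3*(2*h^4 + 4*h^3 - 13*h^2 - 12*h - 11)/(h^6 - 4*h^5 + 10*h^4 - 4*h^3 - 7*h^2 + 24*h + 16)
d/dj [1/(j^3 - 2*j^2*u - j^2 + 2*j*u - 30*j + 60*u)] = (-3*j^2 + 4*j*u + 2*j - 2*u + 30)/(j^3 - 2*j^2*u - j^2 + 2*j*u - 30*j + 60*u)^2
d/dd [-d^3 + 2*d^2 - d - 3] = -3*d^2 + 4*d - 1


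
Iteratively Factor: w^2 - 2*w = (w)*(w - 2)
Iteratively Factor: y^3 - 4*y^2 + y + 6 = (y + 1)*(y^2 - 5*y + 6) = (y - 3)*(y + 1)*(y - 2)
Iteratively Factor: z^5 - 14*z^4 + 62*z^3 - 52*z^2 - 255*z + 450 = (z - 3)*(z^4 - 11*z^3 + 29*z^2 + 35*z - 150) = (z - 5)*(z - 3)*(z^3 - 6*z^2 - z + 30) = (z - 5)^2*(z - 3)*(z^2 - z - 6) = (z - 5)^2*(z - 3)^2*(z + 2)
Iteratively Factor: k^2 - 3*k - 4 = (k - 4)*(k + 1)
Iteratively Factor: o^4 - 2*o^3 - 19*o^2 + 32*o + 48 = (o - 3)*(o^3 + o^2 - 16*o - 16) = (o - 3)*(o + 1)*(o^2 - 16) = (o - 3)*(o + 1)*(o + 4)*(o - 4)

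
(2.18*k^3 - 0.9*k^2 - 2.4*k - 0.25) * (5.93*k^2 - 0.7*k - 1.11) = 12.9274*k^5 - 6.863*k^4 - 16.0218*k^3 + 1.1965*k^2 + 2.839*k + 0.2775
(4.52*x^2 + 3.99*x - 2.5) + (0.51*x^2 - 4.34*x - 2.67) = 5.03*x^2 - 0.35*x - 5.17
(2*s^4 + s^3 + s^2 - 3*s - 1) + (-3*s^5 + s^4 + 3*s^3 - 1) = -3*s^5 + 3*s^4 + 4*s^3 + s^2 - 3*s - 2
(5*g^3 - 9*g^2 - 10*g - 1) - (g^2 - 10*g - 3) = 5*g^3 - 10*g^2 + 2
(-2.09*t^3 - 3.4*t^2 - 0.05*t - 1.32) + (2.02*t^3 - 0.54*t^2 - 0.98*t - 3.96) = -0.0699999999999998*t^3 - 3.94*t^2 - 1.03*t - 5.28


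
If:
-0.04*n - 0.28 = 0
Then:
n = -7.00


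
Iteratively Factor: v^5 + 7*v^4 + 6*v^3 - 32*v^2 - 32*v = (v + 4)*(v^4 + 3*v^3 - 6*v^2 - 8*v) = (v + 1)*(v + 4)*(v^3 + 2*v^2 - 8*v) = (v - 2)*(v + 1)*(v + 4)*(v^2 + 4*v) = (v - 2)*(v + 1)*(v + 4)^2*(v)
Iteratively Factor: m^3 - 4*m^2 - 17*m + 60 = (m - 3)*(m^2 - m - 20) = (m - 3)*(m + 4)*(m - 5)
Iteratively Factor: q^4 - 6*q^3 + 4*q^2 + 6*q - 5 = (q - 1)*(q^3 - 5*q^2 - q + 5) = (q - 5)*(q - 1)*(q^2 - 1) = (q - 5)*(q - 1)*(q + 1)*(q - 1)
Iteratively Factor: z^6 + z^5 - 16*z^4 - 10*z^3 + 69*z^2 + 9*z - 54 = (z - 3)*(z^5 + 4*z^4 - 4*z^3 - 22*z^2 + 3*z + 18) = (z - 3)*(z + 3)*(z^4 + z^3 - 7*z^2 - z + 6) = (z - 3)*(z - 1)*(z + 3)*(z^3 + 2*z^2 - 5*z - 6) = (z - 3)*(z - 1)*(z + 1)*(z + 3)*(z^2 + z - 6) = (z - 3)*(z - 1)*(z + 1)*(z + 3)^2*(z - 2)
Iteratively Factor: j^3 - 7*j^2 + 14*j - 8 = (j - 4)*(j^2 - 3*j + 2) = (j - 4)*(j - 1)*(j - 2)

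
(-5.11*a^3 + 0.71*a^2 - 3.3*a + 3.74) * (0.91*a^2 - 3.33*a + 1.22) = -4.6501*a^5 + 17.6624*a^4 - 11.6015*a^3 + 15.2586*a^2 - 16.4802*a + 4.5628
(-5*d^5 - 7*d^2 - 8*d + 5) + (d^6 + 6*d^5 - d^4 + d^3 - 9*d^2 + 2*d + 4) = d^6 + d^5 - d^4 + d^3 - 16*d^2 - 6*d + 9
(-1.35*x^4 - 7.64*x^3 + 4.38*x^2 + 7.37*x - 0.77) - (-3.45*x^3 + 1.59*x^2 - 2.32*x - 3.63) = -1.35*x^4 - 4.19*x^3 + 2.79*x^2 + 9.69*x + 2.86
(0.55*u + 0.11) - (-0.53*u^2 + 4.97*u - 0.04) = 0.53*u^2 - 4.42*u + 0.15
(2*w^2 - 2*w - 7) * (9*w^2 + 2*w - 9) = 18*w^4 - 14*w^3 - 85*w^2 + 4*w + 63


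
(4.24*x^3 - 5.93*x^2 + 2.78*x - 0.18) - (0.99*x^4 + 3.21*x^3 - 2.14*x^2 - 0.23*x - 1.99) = -0.99*x^4 + 1.03*x^3 - 3.79*x^2 + 3.01*x + 1.81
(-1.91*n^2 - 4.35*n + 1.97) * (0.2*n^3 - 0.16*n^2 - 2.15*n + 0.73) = -0.382*n^5 - 0.5644*n^4 + 5.1965*n^3 + 7.643*n^2 - 7.411*n + 1.4381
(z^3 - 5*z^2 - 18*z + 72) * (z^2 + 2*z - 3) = z^5 - 3*z^4 - 31*z^3 + 51*z^2 + 198*z - 216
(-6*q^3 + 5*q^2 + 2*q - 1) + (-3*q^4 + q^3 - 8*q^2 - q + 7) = -3*q^4 - 5*q^3 - 3*q^2 + q + 6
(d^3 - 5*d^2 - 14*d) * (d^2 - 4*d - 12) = d^5 - 9*d^4 - 6*d^3 + 116*d^2 + 168*d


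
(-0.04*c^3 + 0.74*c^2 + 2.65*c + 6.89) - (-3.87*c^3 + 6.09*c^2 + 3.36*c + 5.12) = 3.83*c^3 - 5.35*c^2 - 0.71*c + 1.77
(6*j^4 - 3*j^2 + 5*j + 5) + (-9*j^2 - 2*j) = 6*j^4 - 12*j^2 + 3*j + 5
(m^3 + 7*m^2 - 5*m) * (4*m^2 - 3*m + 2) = 4*m^5 + 25*m^4 - 39*m^3 + 29*m^2 - 10*m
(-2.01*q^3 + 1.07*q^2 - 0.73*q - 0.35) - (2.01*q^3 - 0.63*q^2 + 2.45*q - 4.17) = -4.02*q^3 + 1.7*q^2 - 3.18*q + 3.82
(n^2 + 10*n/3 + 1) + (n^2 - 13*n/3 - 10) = 2*n^2 - n - 9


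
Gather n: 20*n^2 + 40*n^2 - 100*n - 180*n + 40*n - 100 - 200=60*n^2 - 240*n - 300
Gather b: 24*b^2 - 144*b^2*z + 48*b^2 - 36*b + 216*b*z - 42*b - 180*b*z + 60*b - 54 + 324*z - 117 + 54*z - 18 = b^2*(72 - 144*z) + b*(36*z - 18) + 378*z - 189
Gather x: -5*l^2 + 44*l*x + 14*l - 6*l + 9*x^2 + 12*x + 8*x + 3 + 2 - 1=-5*l^2 + 8*l + 9*x^2 + x*(44*l + 20) + 4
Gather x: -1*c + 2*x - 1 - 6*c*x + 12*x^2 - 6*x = -c + 12*x^2 + x*(-6*c - 4) - 1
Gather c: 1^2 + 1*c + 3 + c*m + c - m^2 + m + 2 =c*(m + 2) - m^2 + m + 6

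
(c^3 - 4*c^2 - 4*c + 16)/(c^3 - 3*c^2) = (c^3 - 4*c^2 - 4*c + 16)/(c^2*(c - 3))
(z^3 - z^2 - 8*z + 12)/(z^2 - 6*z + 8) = (z^2 + z - 6)/(z - 4)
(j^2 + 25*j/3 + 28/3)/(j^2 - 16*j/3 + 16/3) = (3*j^2 + 25*j + 28)/(3*j^2 - 16*j + 16)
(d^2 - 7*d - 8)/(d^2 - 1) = (d - 8)/(d - 1)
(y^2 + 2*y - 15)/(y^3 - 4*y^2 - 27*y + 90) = 1/(y - 6)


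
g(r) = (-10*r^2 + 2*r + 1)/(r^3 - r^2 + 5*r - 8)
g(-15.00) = 0.62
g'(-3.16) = 0.02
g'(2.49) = 2.08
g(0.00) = -0.12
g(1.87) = -6.88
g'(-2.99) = -0.02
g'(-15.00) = 0.04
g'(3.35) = 0.86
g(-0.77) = 0.50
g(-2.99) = 1.61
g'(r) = (2 - 20*r)/(r^3 - r^2 + 5*r - 8) + (-10*r^2 + 2*r + 1)*(-3*r^2 + 2*r - 5)/(r^3 - r^2 + 5*r - 8)^2 = (10*r^4 - 4*r^3 - 51*r^2 + 162*r - 21)/(r^6 - 2*r^5 + 11*r^4 - 26*r^3 + 41*r^2 - 80*r + 64)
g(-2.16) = 1.49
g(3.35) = -2.98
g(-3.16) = 1.61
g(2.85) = -3.50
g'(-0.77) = -1.03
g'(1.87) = 10.35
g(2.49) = -4.09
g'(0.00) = -0.33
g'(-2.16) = -0.31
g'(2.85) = 1.31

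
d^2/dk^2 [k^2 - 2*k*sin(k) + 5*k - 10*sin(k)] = 2*k*sin(k) + 10*sin(k) - 4*cos(k) + 2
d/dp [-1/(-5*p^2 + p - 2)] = (1 - 10*p)/(5*p^2 - p + 2)^2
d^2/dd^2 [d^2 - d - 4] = 2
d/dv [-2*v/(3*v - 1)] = 2/(3*v - 1)^2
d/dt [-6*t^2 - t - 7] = -12*t - 1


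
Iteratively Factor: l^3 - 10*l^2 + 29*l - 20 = (l - 5)*(l^2 - 5*l + 4) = (l - 5)*(l - 1)*(l - 4)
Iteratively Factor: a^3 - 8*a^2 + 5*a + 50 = (a - 5)*(a^2 - 3*a - 10) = (a - 5)^2*(a + 2)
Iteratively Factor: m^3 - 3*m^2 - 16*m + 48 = (m - 3)*(m^2 - 16) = (m - 4)*(m - 3)*(m + 4)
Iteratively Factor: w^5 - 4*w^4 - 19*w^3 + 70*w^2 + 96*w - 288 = (w + 3)*(w^4 - 7*w^3 + 2*w^2 + 64*w - 96) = (w - 2)*(w + 3)*(w^3 - 5*w^2 - 8*w + 48) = (w - 4)*(w - 2)*(w + 3)*(w^2 - w - 12) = (w - 4)*(w - 2)*(w + 3)^2*(w - 4)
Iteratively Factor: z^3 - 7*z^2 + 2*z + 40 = (z + 2)*(z^2 - 9*z + 20) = (z - 4)*(z + 2)*(z - 5)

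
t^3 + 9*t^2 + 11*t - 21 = (t - 1)*(t + 3)*(t + 7)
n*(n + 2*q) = n^2 + 2*n*q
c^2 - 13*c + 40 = (c - 8)*(c - 5)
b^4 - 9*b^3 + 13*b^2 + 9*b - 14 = (b - 7)*(b - 2)*(b - 1)*(b + 1)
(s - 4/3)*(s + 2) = s^2 + 2*s/3 - 8/3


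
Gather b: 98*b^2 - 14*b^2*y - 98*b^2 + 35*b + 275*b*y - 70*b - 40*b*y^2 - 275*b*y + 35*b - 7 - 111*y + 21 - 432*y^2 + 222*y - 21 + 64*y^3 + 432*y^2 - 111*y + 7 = -14*b^2*y - 40*b*y^2 + 64*y^3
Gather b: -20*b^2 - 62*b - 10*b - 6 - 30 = -20*b^2 - 72*b - 36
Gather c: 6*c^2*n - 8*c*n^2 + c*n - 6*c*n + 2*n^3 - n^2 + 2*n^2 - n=6*c^2*n + c*(-8*n^2 - 5*n) + 2*n^3 + n^2 - n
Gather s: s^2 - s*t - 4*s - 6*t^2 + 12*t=s^2 + s*(-t - 4) - 6*t^2 + 12*t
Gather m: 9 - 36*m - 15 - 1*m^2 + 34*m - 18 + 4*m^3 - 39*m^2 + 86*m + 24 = 4*m^3 - 40*m^2 + 84*m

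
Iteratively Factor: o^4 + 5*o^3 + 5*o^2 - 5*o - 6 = (o + 3)*(o^3 + 2*o^2 - o - 2) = (o + 1)*(o + 3)*(o^2 + o - 2) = (o + 1)*(o + 2)*(o + 3)*(o - 1)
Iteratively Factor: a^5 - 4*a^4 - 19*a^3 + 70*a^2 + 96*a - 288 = (a - 4)*(a^4 - 19*a^2 - 6*a + 72) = (a - 4)*(a + 3)*(a^3 - 3*a^2 - 10*a + 24) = (a - 4)*(a + 3)^2*(a^2 - 6*a + 8) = (a - 4)*(a - 2)*(a + 3)^2*(a - 4)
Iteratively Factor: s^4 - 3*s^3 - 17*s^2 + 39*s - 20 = (s - 1)*(s^3 - 2*s^2 - 19*s + 20) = (s - 1)^2*(s^2 - s - 20) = (s - 5)*(s - 1)^2*(s + 4)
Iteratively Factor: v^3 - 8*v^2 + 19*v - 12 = (v - 3)*(v^2 - 5*v + 4) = (v - 3)*(v - 1)*(v - 4)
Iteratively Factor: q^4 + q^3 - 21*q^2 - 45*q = (q + 3)*(q^3 - 2*q^2 - 15*q) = (q + 3)^2*(q^2 - 5*q) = q*(q + 3)^2*(q - 5)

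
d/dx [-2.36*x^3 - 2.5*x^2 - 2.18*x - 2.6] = -7.08*x^2 - 5.0*x - 2.18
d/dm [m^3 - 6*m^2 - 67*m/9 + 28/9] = 3*m^2 - 12*m - 67/9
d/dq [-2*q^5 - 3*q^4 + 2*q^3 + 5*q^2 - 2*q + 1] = -10*q^4 - 12*q^3 + 6*q^2 + 10*q - 2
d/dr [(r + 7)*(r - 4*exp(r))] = r - (r + 7)*(4*exp(r) - 1) - 4*exp(r)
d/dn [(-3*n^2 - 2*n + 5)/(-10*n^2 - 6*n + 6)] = (-n^2 + 32*n + 9)/(2*(25*n^4 + 30*n^3 - 21*n^2 - 18*n + 9))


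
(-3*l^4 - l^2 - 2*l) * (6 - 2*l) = 6*l^5 - 18*l^4 + 2*l^3 - 2*l^2 - 12*l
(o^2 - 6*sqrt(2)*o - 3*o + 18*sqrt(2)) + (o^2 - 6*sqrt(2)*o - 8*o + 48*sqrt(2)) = 2*o^2 - 12*sqrt(2)*o - 11*o + 66*sqrt(2)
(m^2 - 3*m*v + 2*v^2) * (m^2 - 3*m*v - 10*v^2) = m^4 - 6*m^3*v + m^2*v^2 + 24*m*v^3 - 20*v^4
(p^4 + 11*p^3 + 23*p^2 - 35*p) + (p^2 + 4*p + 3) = p^4 + 11*p^3 + 24*p^2 - 31*p + 3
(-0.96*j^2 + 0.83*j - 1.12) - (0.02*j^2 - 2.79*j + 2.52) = -0.98*j^2 + 3.62*j - 3.64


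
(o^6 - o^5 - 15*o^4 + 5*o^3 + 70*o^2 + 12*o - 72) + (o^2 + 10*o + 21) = o^6 - o^5 - 15*o^4 + 5*o^3 + 71*o^2 + 22*o - 51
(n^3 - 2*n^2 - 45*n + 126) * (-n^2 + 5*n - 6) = -n^5 + 7*n^4 + 29*n^3 - 339*n^2 + 900*n - 756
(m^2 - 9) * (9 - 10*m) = -10*m^3 + 9*m^2 + 90*m - 81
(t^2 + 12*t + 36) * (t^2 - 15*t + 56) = t^4 - 3*t^3 - 88*t^2 + 132*t + 2016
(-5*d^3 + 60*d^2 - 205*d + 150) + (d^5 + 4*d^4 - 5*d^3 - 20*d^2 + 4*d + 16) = d^5 + 4*d^4 - 10*d^3 + 40*d^2 - 201*d + 166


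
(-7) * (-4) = 28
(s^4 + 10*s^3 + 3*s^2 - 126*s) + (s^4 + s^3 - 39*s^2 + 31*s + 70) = 2*s^4 + 11*s^3 - 36*s^2 - 95*s + 70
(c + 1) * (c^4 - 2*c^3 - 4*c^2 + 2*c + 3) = c^5 - c^4 - 6*c^3 - 2*c^2 + 5*c + 3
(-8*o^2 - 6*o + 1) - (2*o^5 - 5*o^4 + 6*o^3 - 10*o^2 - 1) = -2*o^5 + 5*o^4 - 6*o^3 + 2*o^2 - 6*o + 2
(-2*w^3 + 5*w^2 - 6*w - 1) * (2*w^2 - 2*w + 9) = -4*w^5 + 14*w^4 - 40*w^3 + 55*w^2 - 52*w - 9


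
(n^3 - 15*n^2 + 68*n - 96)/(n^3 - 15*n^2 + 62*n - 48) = (n^2 - 7*n + 12)/(n^2 - 7*n + 6)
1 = 1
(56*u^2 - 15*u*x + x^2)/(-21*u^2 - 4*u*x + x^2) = (-8*u + x)/(3*u + x)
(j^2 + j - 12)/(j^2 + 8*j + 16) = (j - 3)/(j + 4)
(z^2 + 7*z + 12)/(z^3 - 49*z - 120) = (z + 4)/(z^2 - 3*z - 40)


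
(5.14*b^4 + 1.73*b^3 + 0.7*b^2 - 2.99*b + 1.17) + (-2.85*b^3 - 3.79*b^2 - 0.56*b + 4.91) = 5.14*b^4 - 1.12*b^3 - 3.09*b^2 - 3.55*b + 6.08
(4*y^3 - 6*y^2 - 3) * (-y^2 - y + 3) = -4*y^5 + 2*y^4 + 18*y^3 - 15*y^2 + 3*y - 9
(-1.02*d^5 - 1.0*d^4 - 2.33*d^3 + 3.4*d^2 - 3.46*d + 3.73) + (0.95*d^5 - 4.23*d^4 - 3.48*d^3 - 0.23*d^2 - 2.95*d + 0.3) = -0.0700000000000001*d^5 - 5.23*d^4 - 5.81*d^3 + 3.17*d^2 - 6.41*d + 4.03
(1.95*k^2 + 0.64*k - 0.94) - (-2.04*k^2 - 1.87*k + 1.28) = 3.99*k^2 + 2.51*k - 2.22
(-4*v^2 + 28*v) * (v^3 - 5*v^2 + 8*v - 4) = -4*v^5 + 48*v^4 - 172*v^3 + 240*v^2 - 112*v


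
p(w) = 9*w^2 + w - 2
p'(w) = 18*w + 1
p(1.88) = 31.69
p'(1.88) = 34.84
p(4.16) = 157.91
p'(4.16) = 75.88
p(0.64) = 2.33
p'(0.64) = 12.52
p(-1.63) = 20.28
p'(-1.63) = -28.34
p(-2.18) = 38.59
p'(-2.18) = -38.24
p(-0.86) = 3.80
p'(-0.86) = -14.48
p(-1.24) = 10.60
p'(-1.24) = -21.32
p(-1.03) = 6.52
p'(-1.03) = -17.54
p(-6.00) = 316.00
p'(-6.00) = -107.00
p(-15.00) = 2008.00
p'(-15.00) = -269.00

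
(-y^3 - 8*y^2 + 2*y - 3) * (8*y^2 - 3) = -8*y^5 - 64*y^4 + 19*y^3 - 6*y + 9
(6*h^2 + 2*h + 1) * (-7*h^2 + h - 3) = -42*h^4 - 8*h^3 - 23*h^2 - 5*h - 3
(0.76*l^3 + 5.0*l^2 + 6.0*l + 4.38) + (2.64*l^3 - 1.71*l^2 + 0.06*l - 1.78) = 3.4*l^3 + 3.29*l^2 + 6.06*l + 2.6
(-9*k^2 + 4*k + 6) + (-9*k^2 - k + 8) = -18*k^2 + 3*k + 14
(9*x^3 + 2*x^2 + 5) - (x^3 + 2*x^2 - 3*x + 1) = 8*x^3 + 3*x + 4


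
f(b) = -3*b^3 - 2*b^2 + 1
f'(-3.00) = -69.00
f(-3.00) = 64.00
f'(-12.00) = -1248.00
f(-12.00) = 4897.00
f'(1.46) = -25.02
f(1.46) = -12.60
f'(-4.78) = -186.52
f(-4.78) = 282.95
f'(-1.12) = -6.81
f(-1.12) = 2.71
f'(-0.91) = -3.81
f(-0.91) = 1.60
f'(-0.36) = 0.27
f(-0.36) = 0.88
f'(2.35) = -59.10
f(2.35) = -48.98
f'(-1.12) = -6.81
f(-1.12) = 2.71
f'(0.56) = -5.06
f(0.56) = -0.15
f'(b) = -9*b^2 - 4*b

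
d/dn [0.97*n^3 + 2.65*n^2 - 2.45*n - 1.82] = 2.91*n^2 + 5.3*n - 2.45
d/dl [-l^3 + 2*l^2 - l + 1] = -3*l^2 + 4*l - 1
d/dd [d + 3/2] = 1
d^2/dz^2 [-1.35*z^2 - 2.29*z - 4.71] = -2.70000000000000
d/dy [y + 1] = 1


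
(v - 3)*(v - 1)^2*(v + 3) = v^4 - 2*v^3 - 8*v^2 + 18*v - 9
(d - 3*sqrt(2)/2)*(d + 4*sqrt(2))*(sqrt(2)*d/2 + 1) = sqrt(2)*d^3/2 + 7*d^2/2 - 7*sqrt(2)*d/2 - 12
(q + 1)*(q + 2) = q^2 + 3*q + 2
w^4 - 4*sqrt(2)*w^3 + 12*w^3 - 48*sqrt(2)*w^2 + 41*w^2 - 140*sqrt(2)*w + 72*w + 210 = (w + 5)*(w + 7)*(w - 3*sqrt(2))*(w - sqrt(2))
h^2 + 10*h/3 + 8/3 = (h + 4/3)*(h + 2)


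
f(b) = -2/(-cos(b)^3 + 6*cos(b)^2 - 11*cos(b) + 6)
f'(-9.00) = -0.04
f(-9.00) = -0.09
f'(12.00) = -21.32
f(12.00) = -5.14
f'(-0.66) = -13.19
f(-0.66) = -3.56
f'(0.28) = 181.77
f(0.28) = -24.24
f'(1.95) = 0.25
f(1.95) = -0.18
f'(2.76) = 0.04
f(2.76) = -0.09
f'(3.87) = -0.09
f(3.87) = -0.11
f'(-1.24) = -1.53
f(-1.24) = -0.66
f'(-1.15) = -2.02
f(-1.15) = -0.82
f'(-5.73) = 22.94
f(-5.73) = -5.43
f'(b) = -2*(-3*sin(b)*cos(b)^2 + 12*sin(b)*cos(b) - 11*sin(b))/(-cos(b)^3 + 6*cos(b)^2 - 11*cos(b) + 6)^2 = 2*(3*cos(b)^2 - 12*cos(b) + 11)*sin(b)/(cos(b)^3 - 6*cos(b)^2 + 11*cos(b) - 6)^2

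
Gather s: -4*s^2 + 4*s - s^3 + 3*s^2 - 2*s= -s^3 - s^2 + 2*s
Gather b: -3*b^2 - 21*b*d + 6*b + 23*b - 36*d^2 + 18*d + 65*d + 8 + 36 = -3*b^2 + b*(29 - 21*d) - 36*d^2 + 83*d + 44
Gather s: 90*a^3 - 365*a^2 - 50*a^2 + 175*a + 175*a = 90*a^3 - 415*a^2 + 350*a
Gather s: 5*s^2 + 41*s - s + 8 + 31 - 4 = 5*s^2 + 40*s + 35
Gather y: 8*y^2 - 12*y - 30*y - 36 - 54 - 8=8*y^2 - 42*y - 98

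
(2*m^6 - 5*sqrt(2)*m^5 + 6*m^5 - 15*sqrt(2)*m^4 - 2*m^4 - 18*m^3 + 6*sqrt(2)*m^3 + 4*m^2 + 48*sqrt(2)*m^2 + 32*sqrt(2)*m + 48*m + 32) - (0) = 2*m^6 - 5*sqrt(2)*m^5 + 6*m^5 - 15*sqrt(2)*m^4 - 2*m^4 - 18*m^3 + 6*sqrt(2)*m^3 + 4*m^2 + 48*sqrt(2)*m^2 + 32*sqrt(2)*m + 48*m + 32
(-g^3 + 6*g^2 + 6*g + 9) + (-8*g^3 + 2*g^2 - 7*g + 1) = -9*g^3 + 8*g^2 - g + 10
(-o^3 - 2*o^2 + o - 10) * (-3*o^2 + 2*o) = 3*o^5 + 4*o^4 - 7*o^3 + 32*o^2 - 20*o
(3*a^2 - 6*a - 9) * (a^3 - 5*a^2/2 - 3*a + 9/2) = 3*a^5 - 27*a^4/2 - 3*a^3 + 54*a^2 - 81/2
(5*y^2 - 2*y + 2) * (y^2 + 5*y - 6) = 5*y^4 + 23*y^3 - 38*y^2 + 22*y - 12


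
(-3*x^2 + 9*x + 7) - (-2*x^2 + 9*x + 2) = 5 - x^2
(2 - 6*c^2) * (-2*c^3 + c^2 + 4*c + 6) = 12*c^5 - 6*c^4 - 28*c^3 - 34*c^2 + 8*c + 12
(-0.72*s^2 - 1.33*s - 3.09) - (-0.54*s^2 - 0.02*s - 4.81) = -0.18*s^2 - 1.31*s + 1.72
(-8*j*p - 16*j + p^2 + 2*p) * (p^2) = -8*j*p^3 - 16*j*p^2 + p^4 + 2*p^3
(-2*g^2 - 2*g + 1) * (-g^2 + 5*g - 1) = 2*g^4 - 8*g^3 - 9*g^2 + 7*g - 1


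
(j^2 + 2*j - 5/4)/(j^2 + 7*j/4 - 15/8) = 2*(2*j - 1)/(4*j - 3)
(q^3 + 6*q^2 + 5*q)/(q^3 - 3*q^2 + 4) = q*(q + 5)/(q^2 - 4*q + 4)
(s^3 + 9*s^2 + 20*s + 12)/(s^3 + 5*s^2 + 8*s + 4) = (s + 6)/(s + 2)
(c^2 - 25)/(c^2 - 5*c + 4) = (c^2 - 25)/(c^2 - 5*c + 4)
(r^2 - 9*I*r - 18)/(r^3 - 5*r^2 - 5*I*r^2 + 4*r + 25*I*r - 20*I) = (r^2 - 9*I*r - 18)/(r^3 - 5*r^2*(1 + I) + r*(4 + 25*I) - 20*I)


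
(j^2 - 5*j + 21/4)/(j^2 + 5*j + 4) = (j^2 - 5*j + 21/4)/(j^2 + 5*j + 4)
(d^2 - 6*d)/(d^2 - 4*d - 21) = d*(6 - d)/(-d^2 + 4*d + 21)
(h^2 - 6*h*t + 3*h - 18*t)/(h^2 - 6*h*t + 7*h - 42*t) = (h + 3)/(h + 7)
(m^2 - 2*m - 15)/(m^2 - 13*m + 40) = (m + 3)/(m - 8)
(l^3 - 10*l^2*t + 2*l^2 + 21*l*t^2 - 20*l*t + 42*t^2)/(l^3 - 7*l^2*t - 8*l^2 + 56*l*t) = (l^2 - 3*l*t + 2*l - 6*t)/(l*(l - 8))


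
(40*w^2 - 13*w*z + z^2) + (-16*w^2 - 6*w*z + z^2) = 24*w^2 - 19*w*z + 2*z^2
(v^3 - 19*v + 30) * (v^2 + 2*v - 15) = v^5 + 2*v^4 - 34*v^3 - 8*v^2 + 345*v - 450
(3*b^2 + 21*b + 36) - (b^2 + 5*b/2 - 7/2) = 2*b^2 + 37*b/2 + 79/2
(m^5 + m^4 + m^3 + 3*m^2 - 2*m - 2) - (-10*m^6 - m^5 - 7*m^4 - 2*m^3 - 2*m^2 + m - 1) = 10*m^6 + 2*m^5 + 8*m^4 + 3*m^3 + 5*m^2 - 3*m - 1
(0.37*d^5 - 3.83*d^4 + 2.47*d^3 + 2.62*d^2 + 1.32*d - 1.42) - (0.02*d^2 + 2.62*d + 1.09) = 0.37*d^5 - 3.83*d^4 + 2.47*d^3 + 2.6*d^2 - 1.3*d - 2.51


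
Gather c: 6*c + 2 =6*c + 2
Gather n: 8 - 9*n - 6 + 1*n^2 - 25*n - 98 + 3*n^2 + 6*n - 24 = 4*n^2 - 28*n - 120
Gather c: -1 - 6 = -7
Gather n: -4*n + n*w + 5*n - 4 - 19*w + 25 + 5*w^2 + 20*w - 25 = n*(w + 1) + 5*w^2 + w - 4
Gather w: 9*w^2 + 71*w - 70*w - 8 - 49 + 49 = 9*w^2 + w - 8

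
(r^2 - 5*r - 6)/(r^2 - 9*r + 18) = (r + 1)/(r - 3)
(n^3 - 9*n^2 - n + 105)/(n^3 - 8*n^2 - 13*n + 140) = (n + 3)/(n + 4)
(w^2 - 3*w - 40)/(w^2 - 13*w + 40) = (w + 5)/(w - 5)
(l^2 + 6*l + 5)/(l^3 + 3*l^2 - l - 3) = (l + 5)/(l^2 + 2*l - 3)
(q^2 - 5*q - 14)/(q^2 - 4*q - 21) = (q + 2)/(q + 3)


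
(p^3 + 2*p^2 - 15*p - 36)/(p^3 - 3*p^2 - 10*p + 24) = (p + 3)/(p - 2)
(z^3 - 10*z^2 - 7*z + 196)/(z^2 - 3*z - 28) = z - 7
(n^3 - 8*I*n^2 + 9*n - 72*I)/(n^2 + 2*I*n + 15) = (n^2 - 5*I*n + 24)/(n + 5*I)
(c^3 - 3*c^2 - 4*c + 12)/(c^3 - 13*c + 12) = (c^2 - 4)/(c^2 + 3*c - 4)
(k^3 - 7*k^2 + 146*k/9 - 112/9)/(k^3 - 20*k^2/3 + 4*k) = (9*k^3 - 63*k^2 + 146*k - 112)/(3*k*(3*k^2 - 20*k + 12))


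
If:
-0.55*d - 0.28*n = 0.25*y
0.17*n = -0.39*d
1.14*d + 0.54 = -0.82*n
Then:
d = 0.73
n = -1.67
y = 0.27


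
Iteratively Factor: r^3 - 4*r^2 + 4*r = (r - 2)*(r^2 - 2*r) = (r - 2)^2*(r)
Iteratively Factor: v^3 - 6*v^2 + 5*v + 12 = (v - 4)*(v^2 - 2*v - 3) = (v - 4)*(v + 1)*(v - 3)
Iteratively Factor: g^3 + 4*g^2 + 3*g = (g)*(g^2 + 4*g + 3) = g*(g + 1)*(g + 3)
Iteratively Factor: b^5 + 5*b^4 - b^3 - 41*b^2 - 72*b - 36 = (b - 3)*(b^4 + 8*b^3 + 23*b^2 + 28*b + 12) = (b - 3)*(b + 1)*(b^3 + 7*b^2 + 16*b + 12) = (b - 3)*(b + 1)*(b + 2)*(b^2 + 5*b + 6) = (b - 3)*(b + 1)*(b + 2)^2*(b + 3)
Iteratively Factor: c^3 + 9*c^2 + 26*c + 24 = (c + 2)*(c^2 + 7*c + 12) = (c + 2)*(c + 3)*(c + 4)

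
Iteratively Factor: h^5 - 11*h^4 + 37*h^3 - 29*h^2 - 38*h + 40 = (h - 1)*(h^4 - 10*h^3 + 27*h^2 - 2*h - 40) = (h - 5)*(h - 1)*(h^3 - 5*h^2 + 2*h + 8) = (h - 5)*(h - 2)*(h - 1)*(h^2 - 3*h - 4) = (h - 5)*(h - 2)*(h - 1)*(h + 1)*(h - 4)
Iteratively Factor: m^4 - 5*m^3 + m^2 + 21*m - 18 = (m - 3)*(m^3 - 2*m^2 - 5*m + 6) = (m - 3)*(m - 1)*(m^2 - m - 6) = (m - 3)^2*(m - 1)*(m + 2)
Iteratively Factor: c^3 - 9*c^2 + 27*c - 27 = (c - 3)*(c^2 - 6*c + 9) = (c - 3)^2*(c - 3)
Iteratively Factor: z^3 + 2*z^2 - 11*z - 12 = (z + 1)*(z^2 + z - 12) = (z + 1)*(z + 4)*(z - 3)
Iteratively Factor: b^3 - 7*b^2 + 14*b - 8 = (b - 4)*(b^2 - 3*b + 2) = (b - 4)*(b - 2)*(b - 1)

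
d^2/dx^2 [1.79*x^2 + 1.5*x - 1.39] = 3.58000000000000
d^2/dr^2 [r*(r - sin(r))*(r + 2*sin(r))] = -r^2*sin(r) + 4*r*cos(r) - 4*r*cos(2*r) + 6*r + 2*sin(r) - 4*sin(2*r)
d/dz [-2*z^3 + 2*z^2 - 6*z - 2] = -6*z^2 + 4*z - 6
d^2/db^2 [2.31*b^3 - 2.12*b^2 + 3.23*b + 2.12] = 13.86*b - 4.24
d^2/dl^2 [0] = 0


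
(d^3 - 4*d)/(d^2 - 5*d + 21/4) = 4*d*(d^2 - 4)/(4*d^2 - 20*d + 21)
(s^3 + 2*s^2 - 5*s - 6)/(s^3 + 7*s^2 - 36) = (s + 1)/(s + 6)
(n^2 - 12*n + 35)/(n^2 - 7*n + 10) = (n - 7)/(n - 2)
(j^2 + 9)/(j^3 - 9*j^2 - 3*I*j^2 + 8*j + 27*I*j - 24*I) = (j + 3*I)/(j^2 - 9*j + 8)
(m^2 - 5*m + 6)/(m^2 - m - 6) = (m - 2)/(m + 2)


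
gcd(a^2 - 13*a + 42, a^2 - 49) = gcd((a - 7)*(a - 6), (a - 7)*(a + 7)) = a - 7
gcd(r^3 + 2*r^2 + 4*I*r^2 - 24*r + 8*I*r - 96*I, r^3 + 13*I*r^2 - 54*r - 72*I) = r + 4*I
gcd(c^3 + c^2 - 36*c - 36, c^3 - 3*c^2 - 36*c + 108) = c^2 - 36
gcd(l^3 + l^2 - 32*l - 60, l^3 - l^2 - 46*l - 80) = l^2 + 7*l + 10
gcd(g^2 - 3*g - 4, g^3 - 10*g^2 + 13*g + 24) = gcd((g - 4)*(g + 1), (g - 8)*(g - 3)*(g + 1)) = g + 1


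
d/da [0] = 0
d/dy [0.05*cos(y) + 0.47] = -0.05*sin(y)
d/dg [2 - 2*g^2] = -4*g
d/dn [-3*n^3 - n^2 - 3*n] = -9*n^2 - 2*n - 3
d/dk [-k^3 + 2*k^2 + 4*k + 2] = -3*k^2 + 4*k + 4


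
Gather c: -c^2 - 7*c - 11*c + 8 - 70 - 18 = -c^2 - 18*c - 80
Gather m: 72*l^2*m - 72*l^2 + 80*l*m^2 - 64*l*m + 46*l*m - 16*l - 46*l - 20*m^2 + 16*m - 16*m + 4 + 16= -72*l^2 - 62*l + m^2*(80*l - 20) + m*(72*l^2 - 18*l) + 20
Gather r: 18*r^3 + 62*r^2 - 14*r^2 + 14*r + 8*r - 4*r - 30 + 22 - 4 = 18*r^3 + 48*r^2 + 18*r - 12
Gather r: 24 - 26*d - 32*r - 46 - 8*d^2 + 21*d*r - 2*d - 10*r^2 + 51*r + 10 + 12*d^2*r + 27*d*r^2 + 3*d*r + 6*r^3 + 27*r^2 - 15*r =-8*d^2 - 28*d + 6*r^3 + r^2*(27*d + 17) + r*(12*d^2 + 24*d + 4) - 12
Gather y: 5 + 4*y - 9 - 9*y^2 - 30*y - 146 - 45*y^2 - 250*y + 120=-54*y^2 - 276*y - 30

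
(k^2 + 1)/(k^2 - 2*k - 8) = (k^2 + 1)/(k^2 - 2*k - 8)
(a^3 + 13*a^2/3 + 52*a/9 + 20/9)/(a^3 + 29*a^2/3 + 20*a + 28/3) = (a + 5/3)/(a + 7)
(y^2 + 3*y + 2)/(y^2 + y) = (y + 2)/y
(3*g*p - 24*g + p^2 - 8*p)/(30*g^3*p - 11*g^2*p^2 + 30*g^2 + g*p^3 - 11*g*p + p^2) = (3*g*p - 24*g + p^2 - 8*p)/(30*g^3*p - 11*g^2*p^2 + 30*g^2 + g*p^3 - 11*g*p + p^2)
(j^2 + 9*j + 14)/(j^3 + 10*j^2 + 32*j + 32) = (j + 7)/(j^2 + 8*j + 16)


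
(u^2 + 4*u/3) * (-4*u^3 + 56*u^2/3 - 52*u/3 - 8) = -4*u^5 + 40*u^4/3 + 68*u^3/9 - 280*u^2/9 - 32*u/3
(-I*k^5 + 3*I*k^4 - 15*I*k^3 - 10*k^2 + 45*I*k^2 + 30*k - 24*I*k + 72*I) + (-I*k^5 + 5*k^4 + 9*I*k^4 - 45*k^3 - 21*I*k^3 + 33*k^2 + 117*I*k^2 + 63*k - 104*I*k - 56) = -2*I*k^5 + 5*k^4 + 12*I*k^4 - 45*k^3 - 36*I*k^3 + 23*k^2 + 162*I*k^2 + 93*k - 128*I*k - 56 + 72*I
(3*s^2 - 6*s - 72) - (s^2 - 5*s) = 2*s^2 - s - 72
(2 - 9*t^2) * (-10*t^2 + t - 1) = 90*t^4 - 9*t^3 - 11*t^2 + 2*t - 2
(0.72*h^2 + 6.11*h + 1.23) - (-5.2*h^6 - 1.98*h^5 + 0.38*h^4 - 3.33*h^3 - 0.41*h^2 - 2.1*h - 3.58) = 5.2*h^6 + 1.98*h^5 - 0.38*h^4 + 3.33*h^3 + 1.13*h^2 + 8.21*h + 4.81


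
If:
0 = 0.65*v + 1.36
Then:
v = -2.09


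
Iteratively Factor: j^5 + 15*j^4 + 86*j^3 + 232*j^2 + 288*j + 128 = (j + 2)*(j^4 + 13*j^3 + 60*j^2 + 112*j + 64) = (j + 2)*(j + 4)*(j^3 + 9*j^2 + 24*j + 16) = (j + 2)*(j + 4)^2*(j^2 + 5*j + 4) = (j + 1)*(j + 2)*(j + 4)^2*(j + 4)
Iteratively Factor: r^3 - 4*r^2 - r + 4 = (r + 1)*(r^2 - 5*r + 4) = (r - 1)*(r + 1)*(r - 4)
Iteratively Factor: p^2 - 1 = (p + 1)*(p - 1)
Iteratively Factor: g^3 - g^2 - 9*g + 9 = (g - 1)*(g^2 - 9) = (g - 1)*(g + 3)*(g - 3)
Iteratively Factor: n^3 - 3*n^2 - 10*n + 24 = (n - 4)*(n^2 + n - 6) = (n - 4)*(n + 3)*(n - 2)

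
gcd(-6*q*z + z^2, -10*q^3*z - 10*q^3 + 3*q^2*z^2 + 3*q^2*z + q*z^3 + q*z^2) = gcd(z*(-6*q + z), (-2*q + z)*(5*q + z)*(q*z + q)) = 1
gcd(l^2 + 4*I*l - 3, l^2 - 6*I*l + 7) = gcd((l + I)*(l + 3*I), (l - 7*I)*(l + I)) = l + I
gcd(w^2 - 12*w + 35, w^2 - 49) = w - 7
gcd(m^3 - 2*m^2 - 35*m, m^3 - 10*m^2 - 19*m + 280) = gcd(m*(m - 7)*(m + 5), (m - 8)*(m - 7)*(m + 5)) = m^2 - 2*m - 35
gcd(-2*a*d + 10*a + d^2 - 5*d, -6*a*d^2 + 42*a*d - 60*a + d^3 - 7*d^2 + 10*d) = d - 5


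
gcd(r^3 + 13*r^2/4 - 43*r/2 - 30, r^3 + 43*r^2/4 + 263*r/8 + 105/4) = r^2 + 29*r/4 + 15/2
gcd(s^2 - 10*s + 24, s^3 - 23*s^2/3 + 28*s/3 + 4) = s - 6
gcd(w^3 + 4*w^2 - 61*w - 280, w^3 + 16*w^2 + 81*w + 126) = w + 7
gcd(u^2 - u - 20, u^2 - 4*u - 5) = u - 5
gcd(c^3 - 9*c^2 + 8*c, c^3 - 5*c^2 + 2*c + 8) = 1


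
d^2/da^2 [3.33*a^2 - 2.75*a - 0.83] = 6.66000000000000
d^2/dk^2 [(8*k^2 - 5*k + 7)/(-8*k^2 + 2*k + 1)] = 12*(32*k^3 - 256*k^2 + 76*k - 17)/(512*k^6 - 384*k^5 - 96*k^4 + 88*k^3 + 12*k^2 - 6*k - 1)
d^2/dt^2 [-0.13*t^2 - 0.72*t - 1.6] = -0.260000000000000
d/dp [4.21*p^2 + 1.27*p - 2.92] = 8.42*p + 1.27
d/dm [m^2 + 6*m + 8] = 2*m + 6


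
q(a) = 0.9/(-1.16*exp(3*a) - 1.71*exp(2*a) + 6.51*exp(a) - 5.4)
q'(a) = 0.9*(3.48*exp(3*a) + 3.42*exp(2*a) - 6.51*exp(a))/(-1.16*exp(3*a) - 1.71*exp(2*a) + 6.51*exp(a) - 5.4)^2 = (3.132*exp(2*a) + 3.078*exp(a) - 5.859)*exp(a)/(1.16*exp(3*a) + 1.71*exp(2*a) - 6.51*exp(a) + 5.4)^2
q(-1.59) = -0.22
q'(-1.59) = -0.06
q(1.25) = -0.02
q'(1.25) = 0.05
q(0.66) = -0.12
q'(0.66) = 0.40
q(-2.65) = -0.18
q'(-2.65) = -0.02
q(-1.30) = -0.24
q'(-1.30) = -0.09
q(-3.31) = -0.17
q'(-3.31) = -0.01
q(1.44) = -0.01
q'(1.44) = 0.03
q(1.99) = -0.00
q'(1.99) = 0.01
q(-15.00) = -0.17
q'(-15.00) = 0.00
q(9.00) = 0.00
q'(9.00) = 0.00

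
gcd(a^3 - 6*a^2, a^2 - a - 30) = a - 6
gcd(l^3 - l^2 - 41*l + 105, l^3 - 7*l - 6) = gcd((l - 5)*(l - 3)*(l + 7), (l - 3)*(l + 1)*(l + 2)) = l - 3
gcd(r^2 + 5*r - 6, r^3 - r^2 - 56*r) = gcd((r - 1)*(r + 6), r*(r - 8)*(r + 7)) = 1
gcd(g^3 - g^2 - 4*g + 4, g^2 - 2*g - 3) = 1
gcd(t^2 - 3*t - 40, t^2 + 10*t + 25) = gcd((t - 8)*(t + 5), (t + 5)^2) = t + 5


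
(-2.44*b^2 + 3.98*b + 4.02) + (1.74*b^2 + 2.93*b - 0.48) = -0.7*b^2 + 6.91*b + 3.54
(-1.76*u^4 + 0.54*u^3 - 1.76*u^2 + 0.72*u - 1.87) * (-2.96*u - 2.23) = 5.2096*u^5 + 2.3264*u^4 + 4.0054*u^3 + 1.7936*u^2 + 3.9296*u + 4.1701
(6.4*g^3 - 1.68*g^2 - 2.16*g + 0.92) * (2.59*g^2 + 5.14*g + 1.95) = 16.576*g^5 + 28.5448*g^4 - 1.7496*g^3 - 11.9956*g^2 + 0.5168*g + 1.794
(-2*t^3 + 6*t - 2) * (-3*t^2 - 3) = 6*t^5 - 12*t^3 + 6*t^2 - 18*t + 6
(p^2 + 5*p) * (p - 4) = p^3 + p^2 - 20*p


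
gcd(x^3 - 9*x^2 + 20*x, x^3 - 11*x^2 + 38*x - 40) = x^2 - 9*x + 20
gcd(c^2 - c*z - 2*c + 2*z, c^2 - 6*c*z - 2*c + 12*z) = c - 2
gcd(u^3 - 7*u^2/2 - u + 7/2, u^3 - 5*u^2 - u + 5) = u^2 - 1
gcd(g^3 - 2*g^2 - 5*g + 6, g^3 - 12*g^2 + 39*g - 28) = g - 1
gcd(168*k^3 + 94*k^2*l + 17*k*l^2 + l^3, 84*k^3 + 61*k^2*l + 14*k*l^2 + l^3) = 28*k^2 + 11*k*l + l^2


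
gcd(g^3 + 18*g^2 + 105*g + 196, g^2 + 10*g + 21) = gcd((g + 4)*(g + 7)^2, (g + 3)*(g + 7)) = g + 7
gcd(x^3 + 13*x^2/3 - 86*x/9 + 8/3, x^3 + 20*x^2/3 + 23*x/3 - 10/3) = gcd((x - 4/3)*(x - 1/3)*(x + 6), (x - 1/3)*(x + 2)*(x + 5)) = x - 1/3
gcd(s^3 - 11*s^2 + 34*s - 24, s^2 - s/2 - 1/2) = s - 1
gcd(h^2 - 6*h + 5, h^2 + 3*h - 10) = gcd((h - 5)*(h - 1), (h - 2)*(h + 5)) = 1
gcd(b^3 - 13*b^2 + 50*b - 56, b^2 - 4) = b - 2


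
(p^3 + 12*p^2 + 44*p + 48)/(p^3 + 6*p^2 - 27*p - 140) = (p^2 + 8*p + 12)/(p^2 + 2*p - 35)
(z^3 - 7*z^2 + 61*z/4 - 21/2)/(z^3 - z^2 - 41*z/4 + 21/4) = (2*z^2 - 7*z + 6)/(2*z^2 + 5*z - 3)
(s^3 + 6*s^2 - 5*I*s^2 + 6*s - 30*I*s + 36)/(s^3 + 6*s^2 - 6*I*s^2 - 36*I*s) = (s + I)/s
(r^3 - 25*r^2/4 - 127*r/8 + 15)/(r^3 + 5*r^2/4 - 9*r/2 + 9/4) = (r^2 - 11*r/2 - 20)/(r^2 + 2*r - 3)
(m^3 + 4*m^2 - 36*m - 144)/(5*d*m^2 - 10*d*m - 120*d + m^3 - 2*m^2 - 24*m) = (m + 6)/(5*d + m)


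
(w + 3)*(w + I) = w^2 + 3*w + I*w + 3*I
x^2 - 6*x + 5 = (x - 5)*(x - 1)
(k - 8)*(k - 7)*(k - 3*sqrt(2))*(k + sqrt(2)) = k^4 - 15*k^3 - 2*sqrt(2)*k^3 + 30*sqrt(2)*k^2 + 50*k^2 - 112*sqrt(2)*k + 90*k - 336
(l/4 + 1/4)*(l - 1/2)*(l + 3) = l^3/4 + 7*l^2/8 + l/4 - 3/8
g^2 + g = g*(g + 1)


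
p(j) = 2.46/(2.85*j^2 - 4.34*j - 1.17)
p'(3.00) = -0.24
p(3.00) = 0.21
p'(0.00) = 7.80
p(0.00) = -2.10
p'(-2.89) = 0.04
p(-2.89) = 0.07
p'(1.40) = -3.25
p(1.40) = -1.48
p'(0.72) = 0.07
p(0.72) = -0.87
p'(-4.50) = 0.01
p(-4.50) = 0.03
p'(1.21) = -1.24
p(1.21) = -1.09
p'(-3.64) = 0.02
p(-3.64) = 0.05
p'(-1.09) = 0.54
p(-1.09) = 0.35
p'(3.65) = -0.09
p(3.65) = 0.12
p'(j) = 2.46*(4.34 - 5.7*j)/(2.85*j^2 - 4.34*j - 1.17)^2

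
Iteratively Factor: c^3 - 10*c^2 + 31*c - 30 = (c - 5)*(c^2 - 5*c + 6) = (c - 5)*(c - 3)*(c - 2)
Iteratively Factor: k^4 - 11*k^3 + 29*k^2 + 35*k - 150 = (k - 5)*(k^3 - 6*k^2 - k + 30) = (k - 5)^2*(k^2 - k - 6) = (k - 5)^2*(k + 2)*(k - 3)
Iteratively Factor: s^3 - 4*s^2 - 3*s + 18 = (s + 2)*(s^2 - 6*s + 9) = (s - 3)*(s + 2)*(s - 3)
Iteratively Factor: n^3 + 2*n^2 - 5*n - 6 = (n + 3)*(n^2 - n - 2) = (n + 1)*(n + 3)*(n - 2)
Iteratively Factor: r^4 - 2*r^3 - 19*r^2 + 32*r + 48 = (r - 3)*(r^3 + r^2 - 16*r - 16) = (r - 3)*(r + 1)*(r^2 - 16) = (r - 3)*(r + 1)*(r + 4)*(r - 4)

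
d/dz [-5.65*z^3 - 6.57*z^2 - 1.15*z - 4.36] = -16.95*z^2 - 13.14*z - 1.15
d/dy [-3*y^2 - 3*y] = -6*y - 3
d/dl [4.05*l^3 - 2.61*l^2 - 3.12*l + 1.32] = 12.15*l^2 - 5.22*l - 3.12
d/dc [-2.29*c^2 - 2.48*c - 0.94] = -4.58*c - 2.48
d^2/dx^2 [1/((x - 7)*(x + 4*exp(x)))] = 2*(-2*(x - 7)^2*(x + 4*exp(x))*exp(x) + (x - 7)^2*(4*exp(x) + 1)^2 + (x - 7)*(x + 4*exp(x))*(4*exp(x) + 1) + (x + 4*exp(x))^2)/((x - 7)^3*(x + 4*exp(x))^3)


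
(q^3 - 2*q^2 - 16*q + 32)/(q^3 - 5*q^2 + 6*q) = (q^2 - 16)/(q*(q - 3))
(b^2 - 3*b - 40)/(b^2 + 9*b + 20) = (b - 8)/(b + 4)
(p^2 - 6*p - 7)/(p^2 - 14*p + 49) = (p + 1)/(p - 7)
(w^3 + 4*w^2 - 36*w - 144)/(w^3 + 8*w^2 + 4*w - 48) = (w - 6)/(w - 2)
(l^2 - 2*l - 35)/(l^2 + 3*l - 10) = (l - 7)/(l - 2)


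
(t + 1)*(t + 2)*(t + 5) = t^3 + 8*t^2 + 17*t + 10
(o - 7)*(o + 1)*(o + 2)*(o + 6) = o^4 + 2*o^3 - 43*o^2 - 128*o - 84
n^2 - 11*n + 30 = (n - 6)*(n - 5)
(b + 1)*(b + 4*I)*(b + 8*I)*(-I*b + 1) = -I*b^4 + 13*b^3 - I*b^3 + 13*b^2 + 44*I*b^2 - 32*b + 44*I*b - 32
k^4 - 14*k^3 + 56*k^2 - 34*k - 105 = (k - 7)*(k - 5)*(k - 3)*(k + 1)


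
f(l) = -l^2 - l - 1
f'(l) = -2*l - 1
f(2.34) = -8.82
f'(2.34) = -5.68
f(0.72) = -2.24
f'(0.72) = -2.44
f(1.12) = -3.37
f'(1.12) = -3.24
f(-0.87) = -0.89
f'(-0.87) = 0.74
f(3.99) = -20.91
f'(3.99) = -8.98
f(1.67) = -5.46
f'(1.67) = -4.34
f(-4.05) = -13.35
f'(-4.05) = 7.10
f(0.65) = -2.07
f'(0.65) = -2.30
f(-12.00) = -133.00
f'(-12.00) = 23.00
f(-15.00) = -211.00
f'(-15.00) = 29.00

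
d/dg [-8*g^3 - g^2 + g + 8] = -24*g^2 - 2*g + 1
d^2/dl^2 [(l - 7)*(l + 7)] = 2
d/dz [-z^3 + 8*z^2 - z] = -3*z^2 + 16*z - 1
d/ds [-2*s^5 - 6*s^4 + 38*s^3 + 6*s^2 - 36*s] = -10*s^4 - 24*s^3 + 114*s^2 + 12*s - 36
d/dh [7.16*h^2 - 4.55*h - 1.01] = 14.32*h - 4.55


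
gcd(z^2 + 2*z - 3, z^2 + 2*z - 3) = z^2 + 2*z - 3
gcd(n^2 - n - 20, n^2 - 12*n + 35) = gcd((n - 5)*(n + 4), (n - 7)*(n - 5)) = n - 5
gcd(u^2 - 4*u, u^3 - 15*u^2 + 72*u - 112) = u - 4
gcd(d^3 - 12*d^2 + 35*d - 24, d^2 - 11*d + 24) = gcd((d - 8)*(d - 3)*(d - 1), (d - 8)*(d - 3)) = d^2 - 11*d + 24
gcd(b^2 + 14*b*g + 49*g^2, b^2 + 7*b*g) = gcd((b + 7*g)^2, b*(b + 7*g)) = b + 7*g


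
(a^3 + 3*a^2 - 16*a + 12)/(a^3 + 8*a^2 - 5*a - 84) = (a^3 + 3*a^2 - 16*a + 12)/(a^3 + 8*a^2 - 5*a - 84)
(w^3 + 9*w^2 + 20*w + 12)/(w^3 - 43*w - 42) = (w + 2)/(w - 7)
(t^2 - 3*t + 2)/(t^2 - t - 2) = (t - 1)/(t + 1)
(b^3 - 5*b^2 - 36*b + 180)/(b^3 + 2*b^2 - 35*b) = (b^2 - 36)/(b*(b + 7))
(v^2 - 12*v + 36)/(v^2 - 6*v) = (v - 6)/v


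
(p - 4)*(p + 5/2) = p^2 - 3*p/2 - 10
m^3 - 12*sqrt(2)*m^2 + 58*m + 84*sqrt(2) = (m - 7*sqrt(2))*(m - 6*sqrt(2))*(m + sqrt(2))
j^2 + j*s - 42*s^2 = (j - 6*s)*(j + 7*s)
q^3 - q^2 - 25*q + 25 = (q - 5)*(q - 1)*(q + 5)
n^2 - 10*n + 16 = (n - 8)*(n - 2)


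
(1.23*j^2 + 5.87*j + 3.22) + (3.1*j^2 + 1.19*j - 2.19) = 4.33*j^2 + 7.06*j + 1.03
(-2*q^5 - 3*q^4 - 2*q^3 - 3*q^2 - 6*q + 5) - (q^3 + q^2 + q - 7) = -2*q^5 - 3*q^4 - 3*q^3 - 4*q^2 - 7*q + 12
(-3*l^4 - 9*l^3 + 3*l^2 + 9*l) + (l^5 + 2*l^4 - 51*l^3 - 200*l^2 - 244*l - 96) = l^5 - l^4 - 60*l^3 - 197*l^2 - 235*l - 96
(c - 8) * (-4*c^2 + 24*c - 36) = -4*c^3 + 56*c^2 - 228*c + 288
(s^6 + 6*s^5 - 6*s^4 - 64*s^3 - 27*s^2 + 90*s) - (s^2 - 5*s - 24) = s^6 + 6*s^5 - 6*s^4 - 64*s^3 - 28*s^2 + 95*s + 24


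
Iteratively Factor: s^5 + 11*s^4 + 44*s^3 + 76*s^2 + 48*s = (s + 2)*(s^4 + 9*s^3 + 26*s^2 + 24*s) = (s + 2)^2*(s^3 + 7*s^2 + 12*s) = (s + 2)^2*(s + 3)*(s^2 + 4*s) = s*(s + 2)^2*(s + 3)*(s + 4)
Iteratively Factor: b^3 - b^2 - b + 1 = (b + 1)*(b^2 - 2*b + 1) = (b - 1)*(b + 1)*(b - 1)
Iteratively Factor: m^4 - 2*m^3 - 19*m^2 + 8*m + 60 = (m + 3)*(m^3 - 5*m^2 - 4*m + 20) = (m - 2)*(m + 3)*(m^2 - 3*m - 10) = (m - 2)*(m + 2)*(m + 3)*(m - 5)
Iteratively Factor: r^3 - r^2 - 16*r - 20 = (r + 2)*(r^2 - 3*r - 10) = (r + 2)^2*(r - 5)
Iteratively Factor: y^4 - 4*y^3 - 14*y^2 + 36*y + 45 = (y - 3)*(y^3 - y^2 - 17*y - 15) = (y - 3)*(y + 3)*(y^2 - 4*y - 5) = (y - 5)*(y - 3)*(y + 3)*(y + 1)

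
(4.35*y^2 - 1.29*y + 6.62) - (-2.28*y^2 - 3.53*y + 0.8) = 6.63*y^2 + 2.24*y + 5.82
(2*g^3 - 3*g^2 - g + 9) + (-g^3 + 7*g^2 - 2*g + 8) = g^3 + 4*g^2 - 3*g + 17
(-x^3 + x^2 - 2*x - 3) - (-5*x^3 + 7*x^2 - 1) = 4*x^3 - 6*x^2 - 2*x - 2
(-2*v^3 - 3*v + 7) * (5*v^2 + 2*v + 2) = -10*v^5 - 4*v^4 - 19*v^3 + 29*v^2 + 8*v + 14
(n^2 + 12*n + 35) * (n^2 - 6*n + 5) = n^4 + 6*n^3 - 32*n^2 - 150*n + 175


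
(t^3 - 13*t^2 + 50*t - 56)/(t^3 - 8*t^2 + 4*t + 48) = (t^2 - 9*t + 14)/(t^2 - 4*t - 12)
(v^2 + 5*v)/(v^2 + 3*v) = (v + 5)/(v + 3)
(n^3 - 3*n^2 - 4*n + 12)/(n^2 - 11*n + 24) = (n^2 - 4)/(n - 8)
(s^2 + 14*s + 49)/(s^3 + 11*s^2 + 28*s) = (s + 7)/(s*(s + 4))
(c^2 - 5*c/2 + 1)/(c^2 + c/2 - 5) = (2*c - 1)/(2*c + 5)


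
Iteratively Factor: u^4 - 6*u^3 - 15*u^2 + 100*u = (u - 5)*(u^3 - u^2 - 20*u) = u*(u - 5)*(u^2 - u - 20) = u*(u - 5)*(u + 4)*(u - 5)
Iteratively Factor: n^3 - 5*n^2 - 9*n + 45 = (n + 3)*(n^2 - 8*n + 15) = (n - 5)*(n + 3)*(n - 3)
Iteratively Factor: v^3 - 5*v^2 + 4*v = (v - 1)*(v^2 - 4*v) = (v - 4)*(v - 1)*(v)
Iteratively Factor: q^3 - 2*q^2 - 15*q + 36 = (q + 4)*(q^2 - 6*q + 9) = (q - 3)*(q + 4)*(q - 3)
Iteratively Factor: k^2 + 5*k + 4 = (k + 4)*(k + 1)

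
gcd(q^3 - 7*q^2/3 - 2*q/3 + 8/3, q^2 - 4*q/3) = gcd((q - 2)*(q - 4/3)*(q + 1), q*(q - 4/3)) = q - 4/3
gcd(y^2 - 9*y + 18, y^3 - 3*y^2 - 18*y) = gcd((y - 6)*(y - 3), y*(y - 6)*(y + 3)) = y - 6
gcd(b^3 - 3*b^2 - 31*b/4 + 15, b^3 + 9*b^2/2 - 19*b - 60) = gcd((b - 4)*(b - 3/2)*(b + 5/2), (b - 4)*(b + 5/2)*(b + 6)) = b^2 - 3*b/2 - 10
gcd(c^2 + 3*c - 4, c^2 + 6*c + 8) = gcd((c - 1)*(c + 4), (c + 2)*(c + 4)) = c + 4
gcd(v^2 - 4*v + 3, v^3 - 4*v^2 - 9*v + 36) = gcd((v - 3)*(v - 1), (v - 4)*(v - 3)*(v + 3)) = v - 3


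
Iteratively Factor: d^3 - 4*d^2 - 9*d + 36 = (d - 3)*(d^2 - d - 12) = (d - 3)*(d + 3)*(d - 4)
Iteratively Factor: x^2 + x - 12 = (x + 4)*(x - 3)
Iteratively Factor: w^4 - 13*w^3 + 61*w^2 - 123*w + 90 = (w - 3)*(w^3 - 10*w^2 + 31*w - 30) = (w - 5)*(w - 3)*(w^2 - 5*w + 6) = (w - 5)*(w - 3)^2*(w - 2)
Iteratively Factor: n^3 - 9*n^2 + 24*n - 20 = (n - 2)*(n^2 - 7*n + 10) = (n - 5)*(n - 2)*(n - 2)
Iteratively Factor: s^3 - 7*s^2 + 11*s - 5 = (s - 1)*(s^2 - 6*s + 5) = (s - 1)^2*(s - 5)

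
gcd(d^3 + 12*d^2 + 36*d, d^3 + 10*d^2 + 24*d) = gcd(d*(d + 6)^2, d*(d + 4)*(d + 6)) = d^2 + 6*d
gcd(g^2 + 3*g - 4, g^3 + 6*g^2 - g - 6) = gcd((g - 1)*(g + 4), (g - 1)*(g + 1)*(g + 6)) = g - 1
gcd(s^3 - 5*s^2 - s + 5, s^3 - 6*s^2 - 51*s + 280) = s - 5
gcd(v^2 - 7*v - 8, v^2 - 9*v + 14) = 1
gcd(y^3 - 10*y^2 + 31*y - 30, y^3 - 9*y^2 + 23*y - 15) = y^2 - 8*y + 15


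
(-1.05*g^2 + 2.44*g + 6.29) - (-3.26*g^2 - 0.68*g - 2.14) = 2.21*g^2 + 3.12*g + 8.43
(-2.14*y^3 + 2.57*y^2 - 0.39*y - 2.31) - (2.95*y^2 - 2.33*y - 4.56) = -2.14*y^3 - 0.38*y^2 + 1.94*y + 2.25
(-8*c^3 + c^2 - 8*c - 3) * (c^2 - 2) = -8*c^5 + c^4 + 8*c^3 - 5*c^2 + 16*c + 6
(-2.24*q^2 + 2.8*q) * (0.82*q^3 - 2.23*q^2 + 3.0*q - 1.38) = -1.8368*q^5 + 7.2912*q^4 - 12.964*q^3 + 11.4912*q^2 - 3.864*q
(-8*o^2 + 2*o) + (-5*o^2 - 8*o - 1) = -13*o^2 - 6*o - 1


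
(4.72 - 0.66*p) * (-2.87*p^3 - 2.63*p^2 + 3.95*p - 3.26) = 1.8942*p^4 - 11.8106*p^3 - 15.0206*p^2 + 20.7956*p - 15.3872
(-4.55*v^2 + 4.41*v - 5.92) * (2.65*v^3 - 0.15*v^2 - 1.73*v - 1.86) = -12.0575*v^5 + 12.369*v^4 - 8.478*v^3 + 1.7217*v^2 + 2.039*v + 11.0112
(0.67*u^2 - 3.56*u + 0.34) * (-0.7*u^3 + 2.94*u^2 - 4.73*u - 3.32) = -0.469*u^5 + 4.4618*u^4 - 13.8735*u^3 + 15.614*u^2 + 10.211*u - 1.1288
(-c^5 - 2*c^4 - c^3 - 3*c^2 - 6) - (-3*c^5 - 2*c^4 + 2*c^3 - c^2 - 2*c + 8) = 2*c^5 - 3*c^3 - 2*c^2 + 2*c - 14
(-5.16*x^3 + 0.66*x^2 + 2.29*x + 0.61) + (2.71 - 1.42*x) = -5.16*x^3 + 0.66*x^2 + 0.87*x + 3.32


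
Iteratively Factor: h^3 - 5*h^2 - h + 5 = (h - 5)*(h^2 - 1) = (h - 5)*(h - 1)*(h + 1)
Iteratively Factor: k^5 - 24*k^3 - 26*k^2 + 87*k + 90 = (k + 3)*(k^4 - 3*k^3 - 15*k^2 + 19*k + 30) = (k - 2)*(k + 3)*(k^3 - k^2 - 17*k - 15) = (k - 2)*(k + 1)*(k + 3)*(k^2 - 2*k - 15) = (k - 5)*(k - 2)*(k + 1)*(k + 3)*(k + 3)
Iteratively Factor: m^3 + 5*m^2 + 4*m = (m)*(m^2 + 5*m + 4) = m*(m + 4)*(m + 1)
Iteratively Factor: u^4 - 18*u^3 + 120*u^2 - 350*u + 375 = (u - 5)*(u^3 - 13*u^2 + 55*u - 75) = (u - 5)^2*(u^2 - 8*u + 15) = (u - 5)^3*(u - 3)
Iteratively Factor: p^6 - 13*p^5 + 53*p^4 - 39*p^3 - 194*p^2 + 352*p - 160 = (p + 2)*(p^5 - 15*p^4 + 83*p^3 - 205*p^2 + 216*p - 80) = (p - 4)*(p + 2)*(p^4 - 11*p^3 + 39*p^2 - 49*p + 20) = (p - 4)^2*(p + 2)*(p^3 - 7*p^2 + 11*p - 5) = (p - 4)^2*(p - 1)*(p + 2)*(p^2 - 6*p + 5) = (p - 4)^2*(p - 1)^2*(p + 2)*(p - 5)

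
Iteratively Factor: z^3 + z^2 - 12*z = (z + 4)*(z^2 - 3*z) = (z - 3)*(z + 4)*(z)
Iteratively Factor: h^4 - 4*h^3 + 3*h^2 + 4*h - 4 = (h + 1)*(h^3 - 5*h^2 + 8*h - 4) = (h - 2)*(h + 1)*(h^2 - 3*h + 2) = (h - 2)*(h - 1)*(h + 1)*(h - 2)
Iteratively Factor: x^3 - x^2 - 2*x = (x)*(x^2 - x - 2) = x*(x + 1)*(x - 2)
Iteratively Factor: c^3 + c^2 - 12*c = (c - 3)*(c^2 + 4*c) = c*(c - 3)*(c + 4)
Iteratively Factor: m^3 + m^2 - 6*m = (m - 2)*(m^2 + 3*m) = (m - 2)*(m + 3)*(m)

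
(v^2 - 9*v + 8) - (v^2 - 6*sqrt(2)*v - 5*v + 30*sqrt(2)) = -4*v + 6*sqrt(2)*v - 30*sqrt(2) + 8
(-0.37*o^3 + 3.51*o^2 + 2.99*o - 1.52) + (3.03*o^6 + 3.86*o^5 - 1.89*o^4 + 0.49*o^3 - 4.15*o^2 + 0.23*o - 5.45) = 3.03*o^6 + 3.86*o^5 - 1.89*o^4 + 0.12*o^3 - 0.640000000000001*o^2 + 3.22*o - 6.97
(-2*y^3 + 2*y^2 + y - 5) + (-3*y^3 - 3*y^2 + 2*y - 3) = -5*y^3 - y^2 + 3*y - 8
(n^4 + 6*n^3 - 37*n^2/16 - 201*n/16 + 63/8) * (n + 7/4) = n^5 + 31*n^4/4 + 131*n^3/16 - 1063*n^2/64 - 903*n/64 + 441/32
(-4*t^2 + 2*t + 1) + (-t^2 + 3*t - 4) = -5*t^2 + 5*t - 3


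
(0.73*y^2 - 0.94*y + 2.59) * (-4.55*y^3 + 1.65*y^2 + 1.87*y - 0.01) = -3.3215*y^5 + 5.4815*y^4 - 11.9704*y^3 + 2.5084*y^2 + 4.8527*y - 0.0259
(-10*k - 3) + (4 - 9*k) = 1 - 19*k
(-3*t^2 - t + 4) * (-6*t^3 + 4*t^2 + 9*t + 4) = 18*t^5 - 6*t^4 - 55*t^3 - 5*t^2 + 32*t + 16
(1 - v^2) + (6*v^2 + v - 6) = 5*v^2 + v - 5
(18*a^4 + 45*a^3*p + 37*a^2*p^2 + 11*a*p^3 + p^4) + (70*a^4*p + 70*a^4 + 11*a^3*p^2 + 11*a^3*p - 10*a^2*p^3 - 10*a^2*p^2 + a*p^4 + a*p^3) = 70*a^4*p + 88*a^4 + 11*a^3*p^2 + 56*a^3*p - 10*a^2*p^3 + 27*a^2*p^2 + a*p^4 + 12*a*p^3 + p^4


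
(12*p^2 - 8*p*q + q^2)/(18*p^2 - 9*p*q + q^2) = (2*p - q)/(3*p - q)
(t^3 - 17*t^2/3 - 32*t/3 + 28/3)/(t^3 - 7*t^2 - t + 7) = (3*t^2 + 4*t - 4)/(3*(t^2 - 1))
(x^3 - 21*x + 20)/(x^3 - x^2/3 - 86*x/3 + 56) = 3*(x^2 + 4*x - 5)/(3*x^2 + 11*x - 42)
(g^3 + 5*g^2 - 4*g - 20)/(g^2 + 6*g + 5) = (g^2 - 4)/(g + 1)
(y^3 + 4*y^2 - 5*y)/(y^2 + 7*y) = (y^2 + 4*y - 5)/(y + 7)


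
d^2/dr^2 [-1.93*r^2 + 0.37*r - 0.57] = -3.86000000000000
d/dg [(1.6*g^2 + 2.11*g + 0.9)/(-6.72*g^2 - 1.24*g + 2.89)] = (12.1952*g^2 + 21.344*g + 7.2139)/(45.1584*g^4 + 16.6656*g^3 - 37.304*g^2 - 7.1672*g + 8.3521)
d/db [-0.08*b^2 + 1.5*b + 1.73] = 1.5 - 0.16*b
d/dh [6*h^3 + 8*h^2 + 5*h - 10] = 18*h^2 + 16*h + 5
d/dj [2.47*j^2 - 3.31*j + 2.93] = 4.94*j - 3.31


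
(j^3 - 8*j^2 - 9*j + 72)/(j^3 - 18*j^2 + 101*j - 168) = (j + 3)/(j - 7)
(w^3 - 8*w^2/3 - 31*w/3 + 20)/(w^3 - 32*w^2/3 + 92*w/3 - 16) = (3*w^2 + 4*w - 15)/(3*w^2 - 20*w + 12)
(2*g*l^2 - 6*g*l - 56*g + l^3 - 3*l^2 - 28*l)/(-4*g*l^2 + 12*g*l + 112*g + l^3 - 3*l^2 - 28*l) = (-2*g - l)/(4*g - l)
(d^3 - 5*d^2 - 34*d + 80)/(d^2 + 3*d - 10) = d - 8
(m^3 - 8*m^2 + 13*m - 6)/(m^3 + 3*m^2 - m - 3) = (m^2 - 7*m + 6)/(m^2 + 4*m + 3)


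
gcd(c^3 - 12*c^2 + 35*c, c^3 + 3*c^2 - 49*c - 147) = c - 7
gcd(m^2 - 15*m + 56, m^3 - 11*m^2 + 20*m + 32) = m - 8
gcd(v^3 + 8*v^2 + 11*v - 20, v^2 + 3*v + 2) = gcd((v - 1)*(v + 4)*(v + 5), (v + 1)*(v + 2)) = 1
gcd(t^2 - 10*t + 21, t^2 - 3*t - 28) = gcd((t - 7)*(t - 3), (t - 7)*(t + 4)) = t - 7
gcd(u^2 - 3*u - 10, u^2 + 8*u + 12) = u + 2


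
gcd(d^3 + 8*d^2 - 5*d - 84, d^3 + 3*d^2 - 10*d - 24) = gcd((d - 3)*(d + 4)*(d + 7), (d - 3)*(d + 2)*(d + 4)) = d^2 + d - 12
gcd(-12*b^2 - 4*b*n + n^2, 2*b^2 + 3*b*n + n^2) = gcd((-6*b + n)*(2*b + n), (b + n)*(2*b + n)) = 2*b + n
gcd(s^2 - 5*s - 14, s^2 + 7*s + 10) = s + 2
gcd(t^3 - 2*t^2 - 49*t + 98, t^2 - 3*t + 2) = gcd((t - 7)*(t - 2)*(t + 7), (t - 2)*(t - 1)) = t - 2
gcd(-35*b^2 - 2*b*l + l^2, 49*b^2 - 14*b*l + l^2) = 7*b - l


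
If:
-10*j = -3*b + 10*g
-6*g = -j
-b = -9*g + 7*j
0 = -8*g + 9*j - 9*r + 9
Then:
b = 0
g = 0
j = 0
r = 1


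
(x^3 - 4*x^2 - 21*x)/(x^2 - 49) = x*(x + 3)/(x + 7)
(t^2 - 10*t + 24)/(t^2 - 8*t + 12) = (t - 4)/(t - 2)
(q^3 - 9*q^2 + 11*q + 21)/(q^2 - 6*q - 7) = q - 3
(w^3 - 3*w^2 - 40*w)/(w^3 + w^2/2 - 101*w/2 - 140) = 2*w/(2*w + 7)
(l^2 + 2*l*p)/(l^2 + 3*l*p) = (l + 2*p)/(l + 3*p)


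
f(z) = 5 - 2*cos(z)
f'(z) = 2*sin(z)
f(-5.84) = 3.19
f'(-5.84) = 0.86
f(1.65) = 5.16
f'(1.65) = 1.99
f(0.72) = 3.50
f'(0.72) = 1.32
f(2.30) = 6.33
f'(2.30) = 1.49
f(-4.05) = 6.23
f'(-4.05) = 1.58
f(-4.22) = 5.95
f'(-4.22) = 1.76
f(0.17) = 3.03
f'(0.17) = 0.34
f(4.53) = 5.36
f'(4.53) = -1.97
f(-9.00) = 6.82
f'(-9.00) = -0.82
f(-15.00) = 6.52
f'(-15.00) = -1.30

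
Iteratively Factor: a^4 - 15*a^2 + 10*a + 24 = (a + 1)*(a^3 - a^2 - 14*a + 24) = (a - 2)*(a + 1)*(a^2 + a - 12) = (a - 3)*(a - 2)*(a + 1)*(a + 4)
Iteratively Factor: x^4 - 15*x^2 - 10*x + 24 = (x - 1)*(x^3 + x^2 - 14*x - 24) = (x - 1)*(x + 3)*(x^2 - 2*x - 8) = (x - 1)*(x + 2)*(x + 3)*(x - 4)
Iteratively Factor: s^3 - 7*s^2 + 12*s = (s)*(s^2 - 7*s + 12) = s*(s - 4)*(s - 3)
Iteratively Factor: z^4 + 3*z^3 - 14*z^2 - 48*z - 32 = (z - 4)*(z^3 + 7*z^2 + 14*z + 8) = (z - 4)*(z + 2)*(z^2 + 5*z + 4) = (z - 4)*(z + 1)*(z + 2)*(z + 4)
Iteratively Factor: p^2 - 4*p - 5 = (p - 5)*(p + 1)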